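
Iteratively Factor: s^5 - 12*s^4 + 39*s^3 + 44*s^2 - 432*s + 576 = (s - 3)*(s^4 - 9*s^3 + 12*s^2 + 80*s - 192) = (s - 4)*(s - 3)*(s^3 - 5*s^2 - 8*s + 48) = (s - 4)*(s - 3)*(s + 3)*(s^2 - 8*s + 16) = (s - 4)^2*(s - 3)*(s + 3)*(s - 4)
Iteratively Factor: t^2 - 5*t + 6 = (t - 2)*(t - 3)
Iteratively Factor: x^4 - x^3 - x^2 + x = (x + 1)*(x^3 - 2*x^2 + x) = (x - 1)*(x + 1)*(x^2 - x) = (x - 1)^2*(x + 1)*(x)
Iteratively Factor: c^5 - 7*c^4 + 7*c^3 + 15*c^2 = (c - 3)*(c^4 - 4*c^3 - 5*c^2) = c*(c - 3)*(c^3 - 4*c^2 - 5*c) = c*(c - 5)*(c - 3)*(c^2 + c) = c*(c - 5)*(c - 3)*(c + 1)*(c)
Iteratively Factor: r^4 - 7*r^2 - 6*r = (r)*(r^3 - 7*r - 6) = r*(r + 2)*(r^2 - 2*r - 3) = r*(r + 1)*(r + 2)*(r - 3)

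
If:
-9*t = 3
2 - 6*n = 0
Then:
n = 1/3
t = -1/3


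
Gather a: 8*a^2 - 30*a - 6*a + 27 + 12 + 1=8*a^2 - 36*a + 40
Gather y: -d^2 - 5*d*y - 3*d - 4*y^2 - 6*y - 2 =-d^2 - 3*d - 4*y^2 + y*(-5*d - 6) - 2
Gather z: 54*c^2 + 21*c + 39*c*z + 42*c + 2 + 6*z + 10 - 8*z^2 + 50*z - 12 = 54*c^2 + 63*c - 8*z^2 + z*(39*c + 56)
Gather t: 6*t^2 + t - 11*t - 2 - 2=6*t^2 - 10*t - 4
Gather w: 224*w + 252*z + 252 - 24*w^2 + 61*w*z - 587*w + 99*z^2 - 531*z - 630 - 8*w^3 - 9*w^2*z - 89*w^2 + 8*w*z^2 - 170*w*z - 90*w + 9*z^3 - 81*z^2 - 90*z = -8*w^3 + w^2*(-9*z - 113) + w*(8*z^2 - 109*z - 453) + 9*z^3 + 18*z^2 - 369*z - 378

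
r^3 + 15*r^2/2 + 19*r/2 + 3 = (r + 1/2)*(r + 1)*(r + 6)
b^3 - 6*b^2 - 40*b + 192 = (b - 8)*(b - 4)*(b + 6)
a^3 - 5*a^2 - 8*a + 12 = (a - 6)*(a - 1)*(a + 2)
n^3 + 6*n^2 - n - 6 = (n - 1)*(n + 1)*(n + 6)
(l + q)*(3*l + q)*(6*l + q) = 18*l^3 + 27*l^2*q + 10*l*q^2 + q^3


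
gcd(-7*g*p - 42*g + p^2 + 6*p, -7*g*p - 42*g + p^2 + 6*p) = -7*g*p - 42*g + p^2 + 6*p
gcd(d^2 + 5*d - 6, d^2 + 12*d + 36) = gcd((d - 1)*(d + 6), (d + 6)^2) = d + 6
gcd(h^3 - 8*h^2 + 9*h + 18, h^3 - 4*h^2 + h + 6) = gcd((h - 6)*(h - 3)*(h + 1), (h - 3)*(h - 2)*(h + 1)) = h^2 - 2*h - 3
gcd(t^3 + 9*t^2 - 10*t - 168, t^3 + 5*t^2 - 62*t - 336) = t^2 + 13*t + 42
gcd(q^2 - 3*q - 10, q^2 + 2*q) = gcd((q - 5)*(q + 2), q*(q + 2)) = q + 2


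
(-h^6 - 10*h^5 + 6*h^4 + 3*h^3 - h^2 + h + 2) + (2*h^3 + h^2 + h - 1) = -h^6 - 10*h^5 + 6*h^4 + 5*h^3 + 2*h + 1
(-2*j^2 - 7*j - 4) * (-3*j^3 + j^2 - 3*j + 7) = 6*j^5 + 19*j^4 + 11*j^3 + 3*j^2 - 37*j - 28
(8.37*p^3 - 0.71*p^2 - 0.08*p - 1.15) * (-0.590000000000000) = -4.9383*p^3 + 0.4189*p^2 + 0.0472*p + 0.6785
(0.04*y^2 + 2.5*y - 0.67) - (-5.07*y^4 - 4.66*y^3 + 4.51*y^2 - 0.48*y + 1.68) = 5.07*y^4 + 4.66*y^3 - 4.47*y^2 + 2.98*y - 2.35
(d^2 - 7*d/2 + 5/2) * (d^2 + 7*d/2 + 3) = d^4 - 27*d^2/4 - 7*d/4 + 15/2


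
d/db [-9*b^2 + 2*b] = 2 - 18*b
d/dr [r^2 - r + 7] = 2*r - 1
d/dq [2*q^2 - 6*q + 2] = 4*q - 6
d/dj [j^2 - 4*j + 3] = 2*j - 4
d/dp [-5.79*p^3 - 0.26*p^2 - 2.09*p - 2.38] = -17.37*p^2 - 0.52*p - 2.09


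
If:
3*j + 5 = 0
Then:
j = -5/3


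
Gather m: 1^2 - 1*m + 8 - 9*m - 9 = -10*m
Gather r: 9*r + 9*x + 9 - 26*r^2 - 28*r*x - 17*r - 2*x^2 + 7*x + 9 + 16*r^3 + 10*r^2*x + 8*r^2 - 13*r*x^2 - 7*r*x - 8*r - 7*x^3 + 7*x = 16*r^3 + r^2*(10*x - 18) + r*(-13*x^2 - 35*x - 16) - 7*x^3 - 2*x^2 + 23*x + 18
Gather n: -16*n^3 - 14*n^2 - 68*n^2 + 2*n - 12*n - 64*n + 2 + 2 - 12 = -16*n^3 - 82*n^2 - 74*n - 8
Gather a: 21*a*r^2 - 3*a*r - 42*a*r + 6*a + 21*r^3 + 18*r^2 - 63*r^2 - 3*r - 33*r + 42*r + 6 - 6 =a*(21*r^2 - 45*r + 6) + 21*r^3 - 45*r^2 + 6*r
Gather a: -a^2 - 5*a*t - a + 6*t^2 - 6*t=-a^2 + a*(-5*t - 1) + 6*t^2 - 6*t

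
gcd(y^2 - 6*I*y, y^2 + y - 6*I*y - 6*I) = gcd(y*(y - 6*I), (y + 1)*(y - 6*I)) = y - 6*I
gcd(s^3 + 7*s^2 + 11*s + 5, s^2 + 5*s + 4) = s + 1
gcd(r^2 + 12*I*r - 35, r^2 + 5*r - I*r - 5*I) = 1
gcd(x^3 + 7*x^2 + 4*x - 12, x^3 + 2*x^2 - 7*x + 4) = x - 1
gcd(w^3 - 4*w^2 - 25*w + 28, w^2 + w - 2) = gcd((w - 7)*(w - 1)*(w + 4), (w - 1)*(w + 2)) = w - 1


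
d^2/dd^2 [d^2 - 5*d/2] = 2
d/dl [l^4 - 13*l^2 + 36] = 4*l^3 - 26*l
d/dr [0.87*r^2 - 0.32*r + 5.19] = 1.74*r - 0.32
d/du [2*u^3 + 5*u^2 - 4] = 2*u*(3*u + 5)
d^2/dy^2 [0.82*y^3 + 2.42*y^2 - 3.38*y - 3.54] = 4.92*y + 4.84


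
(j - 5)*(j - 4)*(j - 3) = j^3 - 12*j^2 + 47*j - 60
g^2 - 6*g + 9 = (g - 3)^2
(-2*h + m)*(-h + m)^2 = -2*h^3 + 5*h^2*m - 4*h*m^2 + m^3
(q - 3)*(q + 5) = q^2 + 2*q - 15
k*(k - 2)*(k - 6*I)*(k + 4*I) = k^4 - 2*k^3 - 2*I*k^3 + 24*k^2 + 4*I*k^2 - 48*k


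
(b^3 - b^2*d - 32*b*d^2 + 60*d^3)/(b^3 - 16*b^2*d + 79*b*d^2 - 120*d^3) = (b^2 + 4*b*d - 12*d^2)/(b^2 - 11*b*d + 24*d^2)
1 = 1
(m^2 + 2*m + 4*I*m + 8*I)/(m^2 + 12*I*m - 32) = (m + 2)/(m + 8*I)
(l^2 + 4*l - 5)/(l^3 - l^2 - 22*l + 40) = (l - 1)/(l^2 - 6*l + 8)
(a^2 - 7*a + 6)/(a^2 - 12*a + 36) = (a - 1)/(a - 6)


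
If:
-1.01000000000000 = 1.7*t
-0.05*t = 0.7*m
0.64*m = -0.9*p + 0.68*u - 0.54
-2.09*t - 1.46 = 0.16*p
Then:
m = 0.04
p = -1.36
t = -0.59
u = -0.97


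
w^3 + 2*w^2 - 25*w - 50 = (w - 5)*(w + 2)*(w + 5)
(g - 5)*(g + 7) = g^2 + 2*g - 35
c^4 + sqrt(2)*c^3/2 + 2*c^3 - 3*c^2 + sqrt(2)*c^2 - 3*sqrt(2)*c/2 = c*(c - 1)*(c + 3)*(c + sqrt(2)/2)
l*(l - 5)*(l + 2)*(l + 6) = l^4 + 3*l^3 - 28*l^2 - 60*l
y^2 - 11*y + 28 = (y - 7)*(y - 4)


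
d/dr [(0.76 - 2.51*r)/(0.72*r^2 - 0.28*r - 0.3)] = (1.8072*r^2 - 1.0944*r + 0.9658)/(0.5184*r^4 - 0.4032*r^3 - 0.3536*r^2 + 0.168*r + 0.09)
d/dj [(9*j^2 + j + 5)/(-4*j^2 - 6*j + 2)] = (-25*j^2 + 38*j + 16)/(2*(4*j^4 + 12*j^3 + 5*j^2 - 6*j + 1))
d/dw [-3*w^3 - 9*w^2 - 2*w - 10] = -9*w^2 - 18*w - 2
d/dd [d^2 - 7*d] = 2*d - 7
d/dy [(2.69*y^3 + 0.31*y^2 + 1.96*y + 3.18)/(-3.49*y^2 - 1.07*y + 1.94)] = (-9.3881*y^4 - 5.7566*y^3 + 22.1645*y^2 + 23.3992*y + 7.205)/(12.1801*y^4 + 7.4686*y^3 - 12.3963*y^2 - 4.1516*y + 3.7636)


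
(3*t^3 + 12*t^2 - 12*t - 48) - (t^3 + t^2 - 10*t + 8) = 2*t^3 + 11*t^2 - 2*t - 56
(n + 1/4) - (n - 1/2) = 3/4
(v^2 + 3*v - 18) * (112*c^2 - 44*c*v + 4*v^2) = 112*c^2*v^2 + 336*c^2*v - 2016*c^2 - 44*c*v^3 - 132*c*v^2 + 792*c*v + 4*v^4 + 12*v^3 - 72*v^2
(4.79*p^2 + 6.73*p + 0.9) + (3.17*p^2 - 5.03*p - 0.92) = 7.96*p^2 + 1.7*p - 0.02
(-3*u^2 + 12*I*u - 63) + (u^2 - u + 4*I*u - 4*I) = -2*u^2 - u + 16*I*u - 63 - 4*I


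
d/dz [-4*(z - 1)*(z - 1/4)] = 5 - 8*z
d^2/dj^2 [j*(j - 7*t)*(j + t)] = 6*j - 12*t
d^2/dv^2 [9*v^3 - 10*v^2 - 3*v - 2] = 54*v - 20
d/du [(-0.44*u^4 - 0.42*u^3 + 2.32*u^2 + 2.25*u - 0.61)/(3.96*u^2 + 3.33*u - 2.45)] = (-3.4848*u^5 - 6.0588*u^4 + 1.5148*u^3 + 1.9026*u^2 - 6.5368*u - 3.4812)/(15.6816*u^4 + 26.3736*u^3 - 8.3151*u^2 - 16.317*u + 6.0025)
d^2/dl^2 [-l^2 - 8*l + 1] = -2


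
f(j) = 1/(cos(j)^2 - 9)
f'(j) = 2*sin(j)*cos(j)/(cos(j)^2 - 9)^2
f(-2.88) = -0.12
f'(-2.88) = 0.01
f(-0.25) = -0.12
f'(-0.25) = -0.01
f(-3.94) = -0.12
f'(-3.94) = -0.01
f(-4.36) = -0.11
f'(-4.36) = -0.01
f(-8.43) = -0.11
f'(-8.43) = 0.01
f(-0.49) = -0.12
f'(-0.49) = -0.01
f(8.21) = -0.11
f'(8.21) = -0.01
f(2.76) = -0.12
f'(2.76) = -0.01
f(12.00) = -0.12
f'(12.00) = -0.01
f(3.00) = -0.12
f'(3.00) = 0.00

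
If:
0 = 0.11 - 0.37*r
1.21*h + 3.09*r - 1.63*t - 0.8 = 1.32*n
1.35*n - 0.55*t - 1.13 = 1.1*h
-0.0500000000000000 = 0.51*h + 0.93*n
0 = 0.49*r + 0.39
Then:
No Solution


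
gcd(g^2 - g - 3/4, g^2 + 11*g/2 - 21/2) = g - 3/2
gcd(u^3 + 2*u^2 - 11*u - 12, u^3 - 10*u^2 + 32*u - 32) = 1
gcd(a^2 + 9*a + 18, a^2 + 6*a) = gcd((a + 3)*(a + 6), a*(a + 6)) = a + 6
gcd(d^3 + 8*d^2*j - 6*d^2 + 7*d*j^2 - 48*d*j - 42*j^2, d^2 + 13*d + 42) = 1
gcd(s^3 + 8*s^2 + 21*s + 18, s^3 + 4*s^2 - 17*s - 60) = s + 3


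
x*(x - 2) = x^2 - 2*x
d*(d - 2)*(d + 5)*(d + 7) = d^4 + 10*d^3 + 11*d^2 - 70*d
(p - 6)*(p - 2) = p^2 - 8*p + 12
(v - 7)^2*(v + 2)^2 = v^4 - 10*v^3 - 3*v^2 + 140*v + 196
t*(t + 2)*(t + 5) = t^3 + 7*t^2 + 10*t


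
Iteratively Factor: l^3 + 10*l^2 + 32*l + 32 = (l + 2)*(l^2 + 8*l + 16) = (l + 2)*(l + 4)*(l + 4)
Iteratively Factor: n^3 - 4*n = (n + 2)*(n^2 - 2*n) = (n - 2)*(n + 2)*(n)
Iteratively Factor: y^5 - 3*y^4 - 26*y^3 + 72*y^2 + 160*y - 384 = (y - 2)*(y^4 - y^3 - 28*y^2 + 16*y + 192) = (y - 4)*(y - 2)*(y^3 + 3*y^2 - 16*y - 48) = (y - 4)*(y - 2)*(y + 3)*(y^2 - 16) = (y - 4)*(y - 2)*(y + 3)*(y + 4)*(y - 4)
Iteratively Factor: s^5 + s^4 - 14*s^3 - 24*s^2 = (s)*(s^4 + s^3 - 14*s^2 - 24*s) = s*(s + 2)*(s^3 - s^2 - 12*s) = s*(s - 4)*(s + 2)*(s^2 + 3*s) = s^2*(s - 4)*(s + 2)*(s + 3)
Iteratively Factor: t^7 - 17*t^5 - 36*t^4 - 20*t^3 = (t)*(t^6 - 17*t^4 - 36*t^3 - 20*t^2) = t*(t - 5)*(t^5 + 5*t^4 + 8*t^3 + 4*t^2) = t^2*(t - 5)*(t^4 + 5*t^3 + 8*t^2 + 4*t) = t^2*(t - 5)*(t + 2)*(t^3 + 3*t^2 + 2*t) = t^3*(t - 5)*(t + 2)*(t^2 + 3*t + 2) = t^3*(t - 5)*(t + 1)*(t + 2)*(t + 2)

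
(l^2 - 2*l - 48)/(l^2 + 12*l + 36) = (l - 8)/(l + 6)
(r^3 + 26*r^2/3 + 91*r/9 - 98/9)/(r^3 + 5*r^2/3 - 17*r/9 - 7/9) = (3*r^2 + 19*r - 14)/(3*r^2 - 2*r - 1)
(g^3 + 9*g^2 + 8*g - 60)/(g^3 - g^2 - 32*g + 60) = (g + 5)/(g - 5)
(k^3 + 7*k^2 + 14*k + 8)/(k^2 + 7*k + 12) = (k^2 + 3*k + 2)/(k + 3)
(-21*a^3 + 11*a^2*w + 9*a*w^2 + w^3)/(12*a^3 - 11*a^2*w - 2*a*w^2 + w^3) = (7*a + w)/(-4*a + w)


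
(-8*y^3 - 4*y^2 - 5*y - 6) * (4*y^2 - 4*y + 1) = -32*y^5 + 16*y^4 - 12*y^3 - 8*y^2 + 19*y - 6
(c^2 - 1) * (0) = 0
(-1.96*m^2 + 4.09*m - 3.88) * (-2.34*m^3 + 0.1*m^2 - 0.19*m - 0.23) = 4.5864*m^5 - 9.7666*m^4 + 9.8606*m^3 - 0.7143*m^2 - 0.2035*m + 0.8924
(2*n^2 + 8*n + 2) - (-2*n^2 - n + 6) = 4*n^2 + 9*n - 4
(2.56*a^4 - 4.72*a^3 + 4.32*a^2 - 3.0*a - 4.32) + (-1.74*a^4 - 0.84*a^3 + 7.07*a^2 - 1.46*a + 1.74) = 0.82*a^4 - 5.56*a^3 + 11.39*a^2 - 4.46*a - 2.58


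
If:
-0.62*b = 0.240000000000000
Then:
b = -0.39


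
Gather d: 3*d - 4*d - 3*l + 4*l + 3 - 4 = -d + l - 1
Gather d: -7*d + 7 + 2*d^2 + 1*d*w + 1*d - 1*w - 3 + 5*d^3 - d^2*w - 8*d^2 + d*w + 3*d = 5*d^3 + d^2*(-w - 6) + d*(2*w - 3) - w + 4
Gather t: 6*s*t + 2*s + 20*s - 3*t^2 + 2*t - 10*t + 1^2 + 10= 22*s - 3*t^2 + t*(6*s - 8) + 11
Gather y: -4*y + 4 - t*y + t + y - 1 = t + y*(-t - 3) + 3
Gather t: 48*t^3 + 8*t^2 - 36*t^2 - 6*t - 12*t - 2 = 48*t^3 - 28*t^2 - 18*t - 2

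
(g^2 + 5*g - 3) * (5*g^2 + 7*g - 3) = 5*g^4 + 32*g^3 + 17*g^2 - 36*g + 9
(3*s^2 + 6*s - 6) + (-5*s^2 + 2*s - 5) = -2*s^2 + 8*s - 11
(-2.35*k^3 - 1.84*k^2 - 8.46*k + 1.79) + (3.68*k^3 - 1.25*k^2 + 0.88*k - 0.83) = 1.33*k^3 - 3.09*k^2 - 7.58*k + 0.96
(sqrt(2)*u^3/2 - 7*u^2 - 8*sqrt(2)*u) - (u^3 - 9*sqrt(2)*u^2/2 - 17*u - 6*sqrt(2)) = -u^3 + sqrt(2)*u^3/2 - 7*u^2 + 9*sqrt(2)*u^2/2 - 8*sqrt(2)*u + 17*u + 6*sqrt(2)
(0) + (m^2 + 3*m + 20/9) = m^2 + 3*m + 20/9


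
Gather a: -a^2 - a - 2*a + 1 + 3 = -a^2 - 3*a + 4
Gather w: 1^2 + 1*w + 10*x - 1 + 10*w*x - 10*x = w*(10*x + 1)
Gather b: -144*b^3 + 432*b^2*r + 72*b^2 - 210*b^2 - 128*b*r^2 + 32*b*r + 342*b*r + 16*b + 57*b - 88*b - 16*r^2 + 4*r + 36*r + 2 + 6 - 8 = -144*b^3 + b^2*(432*r - 138) + b*(-128*r^2 + 374*r - 15) - 16*r^2 + 40*r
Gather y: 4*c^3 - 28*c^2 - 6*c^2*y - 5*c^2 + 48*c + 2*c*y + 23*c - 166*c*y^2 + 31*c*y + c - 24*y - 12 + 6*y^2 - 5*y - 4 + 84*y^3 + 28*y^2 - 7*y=4*c^3 - 33*c^2 + 72*c + 84*y^3 + y^2*(34 - 166*c) + y*(-6*c^2 + 33*c - 36) - 16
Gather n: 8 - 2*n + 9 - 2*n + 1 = 18 - 4*n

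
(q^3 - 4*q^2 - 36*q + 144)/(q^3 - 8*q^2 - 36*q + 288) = (q - 4)/(q - 8)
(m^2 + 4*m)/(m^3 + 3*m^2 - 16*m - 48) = m/(m^2 - m - 12)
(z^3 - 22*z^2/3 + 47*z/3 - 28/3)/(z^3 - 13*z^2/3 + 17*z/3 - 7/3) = (z - 4)/(z - 1)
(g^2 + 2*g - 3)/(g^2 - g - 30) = (-g^2 - 2*g + 3)/(-g^2 + g + 30)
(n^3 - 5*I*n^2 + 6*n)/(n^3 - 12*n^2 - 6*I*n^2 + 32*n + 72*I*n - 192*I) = n*(n + I)/(n^2 - 12*n + 32)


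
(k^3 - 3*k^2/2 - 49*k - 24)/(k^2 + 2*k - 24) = (k^2 - 15*k/2 - 4)/(k - 4)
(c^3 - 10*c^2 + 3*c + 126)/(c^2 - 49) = (c^2 - 3*c - 18)/(c + 7)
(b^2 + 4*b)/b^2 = (b + 4)/b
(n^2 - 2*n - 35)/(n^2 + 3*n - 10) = (n - 7)/(n - 2)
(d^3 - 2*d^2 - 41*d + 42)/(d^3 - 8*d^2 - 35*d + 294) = (d - 1)/(d - 7)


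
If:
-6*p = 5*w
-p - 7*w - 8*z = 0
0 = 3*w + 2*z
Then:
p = 0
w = 0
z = 0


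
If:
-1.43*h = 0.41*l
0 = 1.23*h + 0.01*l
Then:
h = 0.00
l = 0.00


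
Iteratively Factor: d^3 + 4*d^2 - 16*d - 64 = (d + 4)*(d^2 - 16) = (d - 4)*(d + 4)*(d + 4)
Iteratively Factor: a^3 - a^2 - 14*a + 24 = (a + 4)*(a^2 - 5*a + 6) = (a - 3)*(a + 4)*(a - 2)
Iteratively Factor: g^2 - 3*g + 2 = (g - 1)*(g - 2)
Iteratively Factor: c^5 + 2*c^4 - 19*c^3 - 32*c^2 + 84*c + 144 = (c + 2)*(c^4 - 19*c^2 + 6*c + 72) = (c - 3)*(c + 2)*(c^3 + 3*c^2 - 10*c - 24) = (c - 3)^2*(c + 2)*(c^2 + 6*c + 8) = (c - 3)^2*(c + 2)*(c + 4)*(c + 2)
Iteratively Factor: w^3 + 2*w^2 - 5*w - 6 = (w - 2)*(w^2 + 4*w + 3) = (w - 2)*(w + 3)*(w + 1)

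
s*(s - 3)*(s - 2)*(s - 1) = s^4 - 6*s^3 + 11*s^2 - 6*s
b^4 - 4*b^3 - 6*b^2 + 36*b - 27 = (b - 3)^2*(b - 1)*(b + 3)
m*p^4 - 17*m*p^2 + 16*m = (p - 4)*(p - 1)*(p + 4)*(m*p + m)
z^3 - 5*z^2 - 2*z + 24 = (z - 4)*(z - 3)*(z + 2)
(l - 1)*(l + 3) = l^2 + 2*l - 3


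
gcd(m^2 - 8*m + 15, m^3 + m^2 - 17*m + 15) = m - 3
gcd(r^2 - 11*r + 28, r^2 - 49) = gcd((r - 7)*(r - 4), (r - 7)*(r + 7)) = r - 7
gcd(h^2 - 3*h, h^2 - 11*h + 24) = h - 3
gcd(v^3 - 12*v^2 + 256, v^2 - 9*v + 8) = v - 8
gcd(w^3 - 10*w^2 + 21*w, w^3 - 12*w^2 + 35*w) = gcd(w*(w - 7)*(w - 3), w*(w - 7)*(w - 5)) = w^2 - 7*w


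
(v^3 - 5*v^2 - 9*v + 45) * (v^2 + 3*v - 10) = v^5 - 2*v^4 - 34*v^3 + 68*v^2 + 225*v - 450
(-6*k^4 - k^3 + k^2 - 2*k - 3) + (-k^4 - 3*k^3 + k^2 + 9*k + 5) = -7*k^4 - 4*k^3 + 2*k^2 + 7*k + 2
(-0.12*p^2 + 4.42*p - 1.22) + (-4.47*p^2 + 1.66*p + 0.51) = -4.59*p^2 + 6.08*p - 0.71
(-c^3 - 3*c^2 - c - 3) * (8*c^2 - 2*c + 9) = -8*c^5 - 22*c^4 - 11*c^3 - 49*c^2 - 3*c - 27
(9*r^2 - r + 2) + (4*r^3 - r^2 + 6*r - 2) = 4*r^3 + 8*r^2 + 5*r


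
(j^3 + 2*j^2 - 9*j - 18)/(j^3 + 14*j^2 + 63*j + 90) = (j^2 - j - 6)/(j^2 + 11*j + 30)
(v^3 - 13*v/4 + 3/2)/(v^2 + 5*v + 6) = (v^2 - 2*v + 3/4)/(v + 3)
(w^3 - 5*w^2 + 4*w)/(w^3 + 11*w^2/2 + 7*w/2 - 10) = 2*w*(w - 4)/(2*w^2 + 13*w + 20)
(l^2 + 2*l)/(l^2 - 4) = l/(l - 2)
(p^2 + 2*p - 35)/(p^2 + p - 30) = (p + 7)/(p + 6)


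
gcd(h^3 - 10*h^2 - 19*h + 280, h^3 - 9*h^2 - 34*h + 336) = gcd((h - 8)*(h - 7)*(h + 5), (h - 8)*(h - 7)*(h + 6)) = h^2 - 15*h + 56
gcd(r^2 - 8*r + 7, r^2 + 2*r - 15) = 1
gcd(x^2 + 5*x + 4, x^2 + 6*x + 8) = x + 4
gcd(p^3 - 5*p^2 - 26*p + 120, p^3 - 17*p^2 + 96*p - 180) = p - 6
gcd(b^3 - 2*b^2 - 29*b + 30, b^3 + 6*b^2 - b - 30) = b + 5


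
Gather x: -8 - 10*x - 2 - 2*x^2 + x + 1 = -2*x^2 - 9*x - 9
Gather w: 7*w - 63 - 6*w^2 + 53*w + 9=-6*w^2 + 60*w - 54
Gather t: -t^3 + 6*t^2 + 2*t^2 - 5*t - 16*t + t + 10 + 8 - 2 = -t^3 + 8*t^2 - 20*t + 16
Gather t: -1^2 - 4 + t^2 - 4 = t^2 - 9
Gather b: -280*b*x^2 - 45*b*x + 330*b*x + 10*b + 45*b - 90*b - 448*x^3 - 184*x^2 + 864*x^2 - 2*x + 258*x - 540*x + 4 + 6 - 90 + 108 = b*(-280*x^2 + 285*x - 35) - 448*x^3 + 680*x^2 - 284*x + 28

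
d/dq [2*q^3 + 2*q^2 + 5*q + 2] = 6*q^2 + 4*q + 5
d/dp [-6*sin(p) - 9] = -6*cos(p)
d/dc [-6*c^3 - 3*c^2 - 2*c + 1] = -18*c^2 - 6*c - 2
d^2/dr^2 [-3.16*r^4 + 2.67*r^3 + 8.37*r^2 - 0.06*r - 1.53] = -37.92*r^2 + 16.02*r + 16.74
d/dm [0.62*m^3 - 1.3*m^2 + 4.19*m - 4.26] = 1.86*m^2 - 2.6*m + 4.19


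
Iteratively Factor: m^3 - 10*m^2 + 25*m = (m - 5)*(m^2 - 5*m) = (m - 5)^2*(m)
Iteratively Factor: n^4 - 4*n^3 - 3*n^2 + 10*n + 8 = (n - 4)*(n^3 - 3*n - 2) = (n - 4)*(n + 1)*(n^2 - n - 2) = (n - 4)*(n + 1)^2*(n - 2)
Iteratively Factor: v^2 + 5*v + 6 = (v + 3)*(v + 2)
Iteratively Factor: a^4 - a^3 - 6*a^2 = (a)*(a^3 - a^2 - 6*a) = a*(a + 2)*(a^2 - 3*a) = a*(a - 3)*(a + 2)*(a)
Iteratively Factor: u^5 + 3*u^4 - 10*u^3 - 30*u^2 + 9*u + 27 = (u - 1)*(u^4 + 4*u^3 - 6*u^2 - 36*u - 27) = (u - 1)*(u + 3)*(u^3 + u^2 - 9*u - 9) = (u - 3)*(u - 1)*(u + 3)*(u^2 + 4*u + 3) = (u - 3)*(u - 1)*(u + 1)*(u + 3)*(u + 3)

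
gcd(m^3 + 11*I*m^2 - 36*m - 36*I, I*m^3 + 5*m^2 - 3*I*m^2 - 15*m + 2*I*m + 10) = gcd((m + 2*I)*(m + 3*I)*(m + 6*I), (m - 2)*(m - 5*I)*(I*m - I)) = 1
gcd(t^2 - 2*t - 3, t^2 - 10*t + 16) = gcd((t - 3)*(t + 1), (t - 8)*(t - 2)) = 1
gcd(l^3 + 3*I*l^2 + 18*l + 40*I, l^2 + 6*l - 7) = 1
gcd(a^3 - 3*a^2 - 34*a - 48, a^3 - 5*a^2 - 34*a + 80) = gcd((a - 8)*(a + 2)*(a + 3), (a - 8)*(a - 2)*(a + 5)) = a - 8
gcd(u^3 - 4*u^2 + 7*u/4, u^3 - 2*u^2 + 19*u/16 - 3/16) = 1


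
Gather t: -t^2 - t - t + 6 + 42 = -t^2 - 2*t + 48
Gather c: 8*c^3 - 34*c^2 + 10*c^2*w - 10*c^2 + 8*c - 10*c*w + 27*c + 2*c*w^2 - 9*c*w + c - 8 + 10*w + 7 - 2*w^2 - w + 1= 8*c^3 + c^2*(10*w - 44) + c*(2*w^2 - 19*w + 36) - 2*w^2 + 9*w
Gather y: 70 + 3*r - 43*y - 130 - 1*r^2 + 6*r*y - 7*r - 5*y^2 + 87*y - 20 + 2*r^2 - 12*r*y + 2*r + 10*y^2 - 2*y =r^2 - 2*r + 5*y^2 + y*(42 - 6*r) - 80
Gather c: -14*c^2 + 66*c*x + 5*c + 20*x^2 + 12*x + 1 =-14*c^2 + c*(66*x + 5) + 20*x^2 + 12*x + 1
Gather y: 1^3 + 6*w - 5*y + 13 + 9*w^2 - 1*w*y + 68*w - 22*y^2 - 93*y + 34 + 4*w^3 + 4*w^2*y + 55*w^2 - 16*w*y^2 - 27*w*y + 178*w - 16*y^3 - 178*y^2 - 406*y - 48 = 4*w^3 + 64*w^2 + 252*w - 16*y^3 + y^2*(-16*w - 200) + y*(4*w^2 - 28*w - 504)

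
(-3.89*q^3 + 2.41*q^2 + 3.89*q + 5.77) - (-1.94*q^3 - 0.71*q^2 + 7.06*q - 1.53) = -1.95*q^3 + 3.12*q^2 - 3.17*q + 7.3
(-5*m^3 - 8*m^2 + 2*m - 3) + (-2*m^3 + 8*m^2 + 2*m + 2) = -7*m^3 + 4*m - 1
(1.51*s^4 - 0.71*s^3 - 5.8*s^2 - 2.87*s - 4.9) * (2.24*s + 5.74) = 3.3824*s^5 + 7.077*s^4 - 17.0674*s^3 - 39.7208*s^2 - 27.4498*s - 28.126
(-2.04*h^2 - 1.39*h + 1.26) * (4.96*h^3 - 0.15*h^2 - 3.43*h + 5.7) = -10.1184*h^5 - 6.5884*h^4 + 13.4553*h^3 - 7.0493*h^2 - 12.2448*h + 7.182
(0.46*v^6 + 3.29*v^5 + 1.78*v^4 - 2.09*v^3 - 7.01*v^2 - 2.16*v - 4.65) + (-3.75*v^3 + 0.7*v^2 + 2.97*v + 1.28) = 0.46*v^6 + 3.29*v^5 + 1.78*v^4 - 5.84*v^3 - 6.31*v^2 + 0.81*v - 3.37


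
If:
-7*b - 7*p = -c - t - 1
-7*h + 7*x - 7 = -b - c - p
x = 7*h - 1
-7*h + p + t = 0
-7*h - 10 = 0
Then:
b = 9*t/8 + 155/8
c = 517/8 - t/8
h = -10/7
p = -t - 10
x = -11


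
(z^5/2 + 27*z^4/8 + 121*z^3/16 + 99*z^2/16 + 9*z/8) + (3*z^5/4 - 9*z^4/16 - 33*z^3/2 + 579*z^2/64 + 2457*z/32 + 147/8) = 5*z^5/4 + 45*z^4/16 - 143*z^3/16 + 975*z^2/64 + 2493*z/32 + 147/8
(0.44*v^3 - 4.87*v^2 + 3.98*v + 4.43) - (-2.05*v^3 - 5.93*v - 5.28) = 2.49*v^3 - 4.87*v^2 + 9.91*v + 9.71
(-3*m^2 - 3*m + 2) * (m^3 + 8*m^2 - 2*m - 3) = -3*m^5 - 27*m^4 - 16*m^3 + 31*m^2 + 5*m - 6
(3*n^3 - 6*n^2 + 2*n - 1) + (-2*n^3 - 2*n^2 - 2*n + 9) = n^3 - 8*n^2 + 8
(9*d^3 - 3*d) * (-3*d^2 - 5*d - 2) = -27*d^5 - 45*d^4 - 9*d^3 + 15*d^2 + 6*d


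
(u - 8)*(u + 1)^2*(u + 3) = u^4 - 3*u^3 - 33*u^2 - 53*u - 24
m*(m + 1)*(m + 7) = m^3 + 8*m^2 + 7*m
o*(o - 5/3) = o^2 - 5*o/3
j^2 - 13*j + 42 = (j - 7)*(j - 6)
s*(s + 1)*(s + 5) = s^3 + 6*s^2 + 5*s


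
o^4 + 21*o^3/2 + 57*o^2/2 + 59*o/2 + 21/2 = (o + 1)^2*(o + 3/2)*(o + 7)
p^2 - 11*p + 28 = (p - 7)*(p - 4)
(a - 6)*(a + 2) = a^2 - 4*a - 12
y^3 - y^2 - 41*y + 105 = (y - 5)*(y - 3)*(y + 7)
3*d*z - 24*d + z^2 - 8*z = (3*d + z)*(z - 8)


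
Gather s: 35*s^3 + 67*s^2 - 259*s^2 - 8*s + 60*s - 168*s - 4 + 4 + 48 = 35*s^3 - 192*s^2 - 116*s + 48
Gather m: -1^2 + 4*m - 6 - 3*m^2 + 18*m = -3*m^2 + 22*m - 7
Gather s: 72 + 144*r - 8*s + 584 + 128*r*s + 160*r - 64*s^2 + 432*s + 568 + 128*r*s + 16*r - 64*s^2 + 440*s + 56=320*r - 128*s^2 + s*(256*r + 864) + 1280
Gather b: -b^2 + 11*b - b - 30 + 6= -b^2 + 10*b - 24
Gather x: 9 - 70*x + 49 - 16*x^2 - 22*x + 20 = -16*x^2 - 92*x + 78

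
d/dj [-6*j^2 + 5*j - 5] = 5 - 12*j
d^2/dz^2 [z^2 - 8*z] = 2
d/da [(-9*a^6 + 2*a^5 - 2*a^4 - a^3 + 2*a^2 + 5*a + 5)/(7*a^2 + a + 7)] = (-252*a^7 - 3*a^6 - 398*a^5 + 57*a^4 - 58*a^3 - 54*a^2 - 42*a + 30)/(49*a^4 + 14*a^3 + 99*a^2 + 14*a + 49)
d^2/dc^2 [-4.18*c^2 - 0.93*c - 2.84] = -8.36000000000000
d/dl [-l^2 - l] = -2*l - 1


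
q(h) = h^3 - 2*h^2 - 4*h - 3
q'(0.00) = -4.00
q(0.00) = -3.00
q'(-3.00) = 35.00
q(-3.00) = -36.00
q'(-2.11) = 17.80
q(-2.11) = -12.86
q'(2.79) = 8.19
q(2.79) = -8.01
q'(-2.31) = 21.25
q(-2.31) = -16.76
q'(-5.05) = 92.71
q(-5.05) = -162.59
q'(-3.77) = 53.72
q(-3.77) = -69.93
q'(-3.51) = 47.00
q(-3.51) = -56.84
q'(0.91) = -5.16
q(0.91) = -7.54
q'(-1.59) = 9.94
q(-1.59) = -5.72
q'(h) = 3*h^2 - 4*h - 4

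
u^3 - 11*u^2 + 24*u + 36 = (u - 6)^2*(u + 1)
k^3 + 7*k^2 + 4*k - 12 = (k - 1)*(k + 2)*(k + 6)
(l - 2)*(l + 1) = l^2 - l - 2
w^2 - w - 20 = (w - 5)*(w + 4)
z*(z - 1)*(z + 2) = z^3 + z^2 - 2*z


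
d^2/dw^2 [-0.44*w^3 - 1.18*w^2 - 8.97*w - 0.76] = -2.64*w - 2.36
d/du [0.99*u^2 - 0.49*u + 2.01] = 1.98*u - 0.49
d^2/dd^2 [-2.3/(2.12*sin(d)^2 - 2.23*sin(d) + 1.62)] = (41.34848*sin(d)^4 - 32.62044*sin(d)^3 - 82.18153*sin(d)^2 + 73.54986*sin(d) - 7.0771)/(2.12*sin(d)^2 - 2.23*sin(d) + 1.62)^3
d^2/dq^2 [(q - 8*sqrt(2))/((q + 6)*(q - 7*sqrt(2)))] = 2*((q + 6)^2*(q - 8*sqrt(2)) - (q + 6)^2*(q - 7*sqrt(2)) + (q + 6)*(q - 8*sqrt(2))*(q - 7*sqrt(2)) - (q + 6)*(q - 7*sqrt(2))^2 + (q - 8*sqrt(2))*(q - 7*sqrt(2))^2)/((q + 6)^3*(q - 7*sqrt(2))^3)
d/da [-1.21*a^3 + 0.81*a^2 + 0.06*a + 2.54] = -3.63*a^2 + 1.62*a + 0.06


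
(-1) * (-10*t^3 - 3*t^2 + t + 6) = 10*t^3 + 3*t^2 - t - 6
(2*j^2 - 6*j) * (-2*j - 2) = -4*j^3 + 8*j^2 + 12*j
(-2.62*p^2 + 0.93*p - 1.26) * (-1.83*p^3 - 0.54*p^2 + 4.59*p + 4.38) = 4.7946*p^5 - 0.2871*p^4 - 10.2222*p^3 - 6.5265*p^2 - 1.71*p - 5.5188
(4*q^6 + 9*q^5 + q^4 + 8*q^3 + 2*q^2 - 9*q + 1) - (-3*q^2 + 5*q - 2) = 4*q^6 + 9*q^5 + q^4 + 8*q^3 + 5*q^2 - 14*q + 3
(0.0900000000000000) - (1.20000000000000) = -1.11000000000000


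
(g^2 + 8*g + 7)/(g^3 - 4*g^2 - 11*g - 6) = (g + 7)/(g^2 - 5*g - 6)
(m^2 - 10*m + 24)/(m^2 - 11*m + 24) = (m^2 - 10*m + 24)/(m^2 - 11*m + 24)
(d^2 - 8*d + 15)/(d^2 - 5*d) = (d - 3)/d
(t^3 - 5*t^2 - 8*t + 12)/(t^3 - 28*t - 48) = (t - 1)/(t + 4)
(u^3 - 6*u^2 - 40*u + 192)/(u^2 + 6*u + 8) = (u^3 - 6*u^2 - 40*u + 192)/(u^2 + 6*u + 8)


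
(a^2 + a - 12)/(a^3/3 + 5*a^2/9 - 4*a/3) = 9*(a^2 + a - 12)/(a*(3*a^2 + 5*a - 12))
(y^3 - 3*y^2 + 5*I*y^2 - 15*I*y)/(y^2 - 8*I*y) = (y^2 + y*(-3 + 5*I) - 15*I)/(y - 8*I)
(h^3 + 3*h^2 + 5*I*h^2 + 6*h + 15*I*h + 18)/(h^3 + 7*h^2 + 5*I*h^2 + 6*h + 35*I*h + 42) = (h + 3)/(h + 7)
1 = 1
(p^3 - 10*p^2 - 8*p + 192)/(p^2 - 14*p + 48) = p + 4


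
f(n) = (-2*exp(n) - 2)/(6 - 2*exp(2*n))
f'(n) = -2*exp(n)/(6 - 2*exp(2*n)) + 4*(-2*exp(n) - 2)*exp(2*n)/(6 - 2*exp(2*n))^2 = (-2*(exp(n) + 1)*exp(n) + exp(2*n) - 3)*exp(n)/(exp(2*n) - 3)^2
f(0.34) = -2.34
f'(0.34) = -10.39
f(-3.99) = -0.34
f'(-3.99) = -0.01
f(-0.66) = -0.56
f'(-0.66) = -0.30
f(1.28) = 0.46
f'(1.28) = -0.84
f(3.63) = 0.03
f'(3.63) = -0.03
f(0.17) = -1.37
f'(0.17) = -3.16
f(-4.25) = -0.34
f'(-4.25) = -0.00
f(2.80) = 0.07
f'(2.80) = -0.07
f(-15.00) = -0.33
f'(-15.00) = 0.00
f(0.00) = -1.00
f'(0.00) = -1.50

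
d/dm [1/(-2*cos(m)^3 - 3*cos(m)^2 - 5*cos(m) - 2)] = (6*sin(m)^2 - 6*cos(m) - 11)*sin(m)/((2*cos(m) + 1)^2*(cos(m)^2 + cos(m) + 2)^2)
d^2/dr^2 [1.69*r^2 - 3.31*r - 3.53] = 3.38000000000000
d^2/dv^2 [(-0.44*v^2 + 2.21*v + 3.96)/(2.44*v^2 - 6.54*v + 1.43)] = (12.272224*v^3 + 150.669024*v^2 - 425.419368*v + 350.65382)/(14.526784*v^6 - 116.809632*v^5 + 338.629056*v^4 - 416.642472*v^3 + 198.458832*v^2 - 40.120938*v + 2.924207)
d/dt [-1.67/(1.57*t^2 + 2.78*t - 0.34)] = (5.2438*t + 4.6426)/(1.57*t^2 + 2.78*t - 0.34)^2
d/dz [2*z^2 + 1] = 4*z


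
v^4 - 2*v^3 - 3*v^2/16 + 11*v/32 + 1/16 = (v - 2)*(v - 1/2)*(v + 1/4)^2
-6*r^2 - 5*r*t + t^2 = (-6*r + t)*(r + t)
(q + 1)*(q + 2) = q^2 + 3*q + 2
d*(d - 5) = d^2 - 5*d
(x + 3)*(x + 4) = x^2 + 7*x + 12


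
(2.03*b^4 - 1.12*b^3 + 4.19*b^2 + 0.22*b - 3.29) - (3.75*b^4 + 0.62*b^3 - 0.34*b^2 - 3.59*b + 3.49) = -1.72*b^4 - 1.74*b^3 + 4.53*b^2 + 3.81*b - 6.78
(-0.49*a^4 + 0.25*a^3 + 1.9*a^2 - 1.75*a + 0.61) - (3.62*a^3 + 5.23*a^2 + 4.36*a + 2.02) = -0.49*a^4 - 3.37*a^3 - 3.33*a^2 - 6.11*a - 1.41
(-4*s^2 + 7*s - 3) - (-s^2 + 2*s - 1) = -3*s^2 + 5*s - 2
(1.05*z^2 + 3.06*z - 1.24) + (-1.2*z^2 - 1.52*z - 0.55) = -0.15*z^2 + 1.54*z - 1.79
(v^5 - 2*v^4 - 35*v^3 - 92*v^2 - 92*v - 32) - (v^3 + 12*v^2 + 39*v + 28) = v^5 - 2*v^4 - 36*v^3 - 104*v^2 - 131*v - 60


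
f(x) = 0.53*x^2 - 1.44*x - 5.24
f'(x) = 1.06*x - 1.44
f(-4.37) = 11.17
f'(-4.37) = -6.07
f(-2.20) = 0.49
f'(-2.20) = -3.77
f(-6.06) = 22.95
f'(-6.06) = -7.86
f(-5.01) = 15.28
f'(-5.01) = -6.75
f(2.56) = -5.45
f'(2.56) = 1.27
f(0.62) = -5.93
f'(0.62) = -0.78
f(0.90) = -6.11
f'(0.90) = -0.49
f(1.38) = -6.22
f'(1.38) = 0.02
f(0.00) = -5.24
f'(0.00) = -1.44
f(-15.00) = 135.61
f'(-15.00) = -17.34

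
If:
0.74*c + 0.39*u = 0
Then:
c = -0.527027027027027*u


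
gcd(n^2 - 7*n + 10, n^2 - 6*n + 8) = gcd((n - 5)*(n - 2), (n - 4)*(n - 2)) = n - 2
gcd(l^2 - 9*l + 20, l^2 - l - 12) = l - 4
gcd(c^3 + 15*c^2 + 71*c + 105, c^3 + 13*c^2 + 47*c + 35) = c^2 + 12*c + 35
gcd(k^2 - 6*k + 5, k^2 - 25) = k - 5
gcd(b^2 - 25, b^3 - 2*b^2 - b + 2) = 1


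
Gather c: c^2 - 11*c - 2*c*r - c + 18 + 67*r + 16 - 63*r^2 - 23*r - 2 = c^2 + c*(-2*r - 12) - 63*r^2 + 44*r + 32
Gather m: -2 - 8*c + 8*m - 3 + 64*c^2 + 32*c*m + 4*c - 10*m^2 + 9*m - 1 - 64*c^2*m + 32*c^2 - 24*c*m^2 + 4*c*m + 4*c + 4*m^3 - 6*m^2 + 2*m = 96*c^2 + 4*m^3 + m^2*(-24*c - 16) + m*(-64*c^2 + 36*c + 19) - 6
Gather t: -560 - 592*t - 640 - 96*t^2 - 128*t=-96*t^2 - 720*t - 1200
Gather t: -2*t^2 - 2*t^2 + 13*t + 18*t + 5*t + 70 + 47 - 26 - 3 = -4*t^2 + 36*t + 88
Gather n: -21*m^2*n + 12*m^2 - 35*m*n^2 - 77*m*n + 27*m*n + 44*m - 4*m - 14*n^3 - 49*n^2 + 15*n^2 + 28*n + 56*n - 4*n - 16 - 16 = 12*m^2 + 40*m - 14*n^3 + n^2*(-35*m - 34) + n*(-21*m^2 - 50*m + 80) - 32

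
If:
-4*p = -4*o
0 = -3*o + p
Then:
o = 0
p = 0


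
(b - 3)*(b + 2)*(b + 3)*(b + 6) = b^4 + 8*b^3 + 3*b^2 - 72*b - 108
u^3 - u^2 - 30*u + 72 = (u - 4)*(u - 3)*(u + 6)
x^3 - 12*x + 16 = (x - 2)^2*(x + 4)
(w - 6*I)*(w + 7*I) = w^2 + I*w + 42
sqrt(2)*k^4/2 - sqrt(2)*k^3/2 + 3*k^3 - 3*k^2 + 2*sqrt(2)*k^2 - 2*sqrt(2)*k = k*(k - 1)*(k + 2*sqrt(2))*(sqrt(2)*k/2 + 1)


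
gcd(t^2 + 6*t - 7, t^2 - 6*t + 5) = t - 1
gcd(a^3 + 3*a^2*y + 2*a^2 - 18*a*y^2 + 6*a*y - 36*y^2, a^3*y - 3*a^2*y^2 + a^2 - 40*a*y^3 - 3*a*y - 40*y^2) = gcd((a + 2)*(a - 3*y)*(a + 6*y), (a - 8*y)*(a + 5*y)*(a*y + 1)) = 1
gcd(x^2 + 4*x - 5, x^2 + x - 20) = x + 5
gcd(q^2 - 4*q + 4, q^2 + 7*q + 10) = 1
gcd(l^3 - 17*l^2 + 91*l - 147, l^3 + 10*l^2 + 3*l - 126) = l - 3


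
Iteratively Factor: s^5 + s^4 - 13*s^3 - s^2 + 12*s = (s + 1)*(s^4 - 13*s^2 + 12*s) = (s - 1)*(s + 1)*(s^3 + s^2 - 12*s) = (s - 1)*(s + 1)*(s + 4)*(s^2 - 3*s) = s*(s - 1)*(s + 1)*(s + 4)*(s - 3)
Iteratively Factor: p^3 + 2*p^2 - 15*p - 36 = (p + 3)*(p^2 - p - 12) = (p - 4)*(p + 3)*(p + 3)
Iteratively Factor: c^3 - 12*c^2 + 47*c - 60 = (c - 3)*(c^2 - 9*c + 20) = (c - 5)*(c - 3)*(c - 4)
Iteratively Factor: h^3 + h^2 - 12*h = (h)*(h^2 + h - 12) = h*(h + 4)*(h - 3)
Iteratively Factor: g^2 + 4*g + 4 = (g + 2)*(g + 2)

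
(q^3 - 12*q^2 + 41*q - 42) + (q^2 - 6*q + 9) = q^3 - 11*q^2 + 35*q - 33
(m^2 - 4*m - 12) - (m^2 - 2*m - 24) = 12 - 2*m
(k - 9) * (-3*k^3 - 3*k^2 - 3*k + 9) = -3*k^4 + 24*k^3 + 24*k^2 + 36*k - 81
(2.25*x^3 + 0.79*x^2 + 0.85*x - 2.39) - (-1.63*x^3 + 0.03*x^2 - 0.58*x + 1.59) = 3.88*x^3 + 0.76*x^2 + 1.43*x - 3.98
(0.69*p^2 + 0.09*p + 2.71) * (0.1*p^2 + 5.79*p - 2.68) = 0.069*p^4 + 4.0041*p^3 - 1.0571*p^2 + 15.4497*p - 7.2628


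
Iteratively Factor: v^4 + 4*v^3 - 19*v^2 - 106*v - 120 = (v + 4)*(v^3 - 19*v - 30) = (v - 5)*(v + 4)*(v^2 + 5*v + 6) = (v - 5)*(v + 2)*(v + 4)*(v + 3)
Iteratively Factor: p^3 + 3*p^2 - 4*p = (p)*(p^2 + 3*p - 4) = p*(p - 1)*(p + 4)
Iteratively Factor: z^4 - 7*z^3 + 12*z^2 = (z - 4)*(z^3 - 3*z^2) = (z - 4)*(z - 3)*(z^2) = z*(z - 4)*(z - 3)*(z)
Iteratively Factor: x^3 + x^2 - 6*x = (x)*(x^2 + x - 6) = x*(x + 3)*(x - 2)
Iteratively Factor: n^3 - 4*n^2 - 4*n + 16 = (n + 2)*(n^2 - 6*n + 8) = (n - 2)*(n + 2)*(n - 4)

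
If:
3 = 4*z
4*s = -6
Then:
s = -3/2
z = 3/4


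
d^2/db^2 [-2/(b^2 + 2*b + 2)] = 4*(b^2 + 2*b - 4*(b + 1)^2 + 2)/(b^2 + 2*b + 2)^3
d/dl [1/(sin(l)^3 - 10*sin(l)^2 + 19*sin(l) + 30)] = (-3*sin(l)^2 + 20*sin(l) - 19)*cos(l)/(sin(l)^3 - 10*sin(l)^2 + 19*sin(l) + 30)^2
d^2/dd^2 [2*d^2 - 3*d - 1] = 4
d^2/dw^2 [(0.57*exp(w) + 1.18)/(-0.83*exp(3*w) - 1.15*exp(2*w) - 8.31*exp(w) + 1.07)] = (-1.570692*exp(6*w) - 8.948313*exp(5*w) + 2.58260900000001*exp(4*w) - 23.653444*exp(3*w) - 47.469942*exp(2*w) - 92.362427*exp(w) - 11.144799)*exp(w)/(0.571787*exp(9*w) + 2.376705*exp(8*w) + 20.467302*exp(7*w) + 46.900876*exp(6*w) + 198.791724*exp(5*w) + 189.717654*exp(4*w) + 515.354262*exp(3*w) - 217.720176*exp(2*w) + 28.542357*exp(w) - 1.225043)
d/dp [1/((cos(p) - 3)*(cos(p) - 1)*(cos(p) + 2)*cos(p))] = 2*(3*sin(p)^3/cos(p)^2 + 2*sin(p)*cos(p) - 5*tan(p))/((cos(p) - 3)^2*(cos(p) - 1)^2*(cos(p) + 2)^2)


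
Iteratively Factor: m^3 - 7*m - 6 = (m + 2)*(m^2 - 2*m - 3) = (m - 3)*(m + 2)*(m + 1)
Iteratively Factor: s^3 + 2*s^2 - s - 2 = (s - 1)*(s^2 + 3*s + 2) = (s - 1)*(s + 1)*(s + 2)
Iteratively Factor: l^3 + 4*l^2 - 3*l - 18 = (l + 3)*(l^2 + l - 6) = (l + 3)^2*(l - 2)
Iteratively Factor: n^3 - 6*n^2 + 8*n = (n - 4)*(n^2 - 2*n) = n*(n - 4)*(n - 2)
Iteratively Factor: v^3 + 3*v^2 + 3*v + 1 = (v + 1)*(v^2 + 2*v + 1) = (v + 1)^2*(v + 1)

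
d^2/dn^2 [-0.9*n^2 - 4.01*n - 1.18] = -1.80000000000000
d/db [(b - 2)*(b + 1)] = 2*b - 1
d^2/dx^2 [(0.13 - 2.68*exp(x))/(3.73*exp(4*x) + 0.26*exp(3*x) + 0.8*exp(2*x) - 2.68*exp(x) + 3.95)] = (-335.579148*exp(8*x) + 0.349128000000022*exp(7*x) - 13.81921*exp(6*x) - 238.051356*exp(5*x) + 861.099236*exp(4*x) - 0.459288000000001*exp(3*x) + 48.77505*exp(2*x) - 29.079968*exp(x) - 40.43852)*exp(x)/(51.895117*exp(12*x) + 10.852062*exp(11*x) + 34.147404*exp(10*x) - 107.1871*exp(9*x) + 156.597321*exp(8*x) - 25.042764*exp(7*x) + 149.060276*exp(6*x) - 231.528408*exp(5*x) + 182.899575*exp(4*x) - 57.891682*exp(3*x) + 122.55744*exp(2*x) - 125.4441*exp(x) + 61.629875)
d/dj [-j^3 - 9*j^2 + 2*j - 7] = -3*j^2 - 18*j + 2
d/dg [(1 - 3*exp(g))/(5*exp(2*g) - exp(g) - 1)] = ((3*exp(g) - 1)*(10*exp(g) - 1) - 15*exp(2*g) + 3*exp(g) + 3)*exp(g)/(-5*exp(2*g) + exp(g) + 1)^2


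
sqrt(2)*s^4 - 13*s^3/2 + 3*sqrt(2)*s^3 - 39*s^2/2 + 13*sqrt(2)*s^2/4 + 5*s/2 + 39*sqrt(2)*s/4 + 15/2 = (s + 3)*(s - 5*sqrt(2)/2)*(s - sqrt(2))*(sqrt(2)*s + 1/2)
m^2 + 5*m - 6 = (m - 1)*(m + 6)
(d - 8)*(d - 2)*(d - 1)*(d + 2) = d^4 - 9*d^3 + 4*d^2 + 36*d - 32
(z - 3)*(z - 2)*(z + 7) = z^3 + 2*z^2 - 29*z + 42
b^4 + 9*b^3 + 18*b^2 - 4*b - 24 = (b - 1)*(b + 2)^2*(b + 6)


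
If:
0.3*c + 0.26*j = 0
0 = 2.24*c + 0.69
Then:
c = -0.31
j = 0.36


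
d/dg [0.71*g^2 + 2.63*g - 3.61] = 1.42*g + 2.63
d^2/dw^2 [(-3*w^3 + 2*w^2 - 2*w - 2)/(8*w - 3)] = 2*(-192*w^3 + 216*w^2 - 81*w - 158)/(512*w^3 - 576*w^2 + 216*w - 27)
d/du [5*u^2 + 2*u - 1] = 10*u + 2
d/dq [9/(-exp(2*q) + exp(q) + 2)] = (18*exp(q) - 9)*exp(q)/(-exp(2*q) + exp(q) + 2)^2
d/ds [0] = 0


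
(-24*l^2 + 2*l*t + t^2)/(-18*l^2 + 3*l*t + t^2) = (-4*l + t)/(-3*l + t)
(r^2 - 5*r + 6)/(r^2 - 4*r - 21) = (-r^2 + 5*r - 6)/(-r^2 + 4*r + 21)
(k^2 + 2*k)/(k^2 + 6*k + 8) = k/(k + 4)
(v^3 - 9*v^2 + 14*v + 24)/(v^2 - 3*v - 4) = v - 6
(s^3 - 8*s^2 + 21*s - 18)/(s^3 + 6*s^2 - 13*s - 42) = (s^2 - 5*s + 6)/(s^2 + 9*s + 14)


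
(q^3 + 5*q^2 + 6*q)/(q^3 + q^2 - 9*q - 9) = q*(q + 2)/(q^2 - 2*q - 3)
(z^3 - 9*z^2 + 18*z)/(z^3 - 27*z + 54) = z*(z - 6)/(z^2 + 3*z - 18)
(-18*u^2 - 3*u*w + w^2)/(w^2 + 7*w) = (-18*u^2 - 3*u*w + w^2)/(w*(w + 7))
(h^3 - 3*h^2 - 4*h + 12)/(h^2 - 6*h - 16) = (h^2 - 5*h + 6)/(h - 8)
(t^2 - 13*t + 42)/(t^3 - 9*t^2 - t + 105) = (t - 6)/(t^2 - 2*t - 15)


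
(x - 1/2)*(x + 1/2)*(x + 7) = x^3 + 7*x^2 - x/4 - 7/4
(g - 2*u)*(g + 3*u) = g^2 + g*u - 6*u^2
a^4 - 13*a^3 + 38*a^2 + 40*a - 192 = (a - 8)*(a - 4)*(a - 3)*(a + 2)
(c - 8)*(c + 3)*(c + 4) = c^3 - c^2 - 44*c - 96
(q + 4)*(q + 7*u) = q^2 + 7*q*u + 4*q + 28*u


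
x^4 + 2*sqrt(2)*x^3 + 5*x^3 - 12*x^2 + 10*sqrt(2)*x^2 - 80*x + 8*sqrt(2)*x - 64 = (x + 1)*(x + 4)*(x - 2*sqrt(2))*(x + 4*sqrt(2))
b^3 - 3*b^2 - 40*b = b*(b - 8)*(b + 5)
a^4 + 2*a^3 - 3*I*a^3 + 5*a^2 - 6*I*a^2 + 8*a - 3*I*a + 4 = (a + 1)^2*(a - 4*I)*(a + I)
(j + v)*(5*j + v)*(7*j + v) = 35*j^3 + 47*j^2*v + 13*j*v^2 + v^3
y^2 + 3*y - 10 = (y - 2)*(y + 5)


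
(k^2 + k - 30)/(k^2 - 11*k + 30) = (k + 6)/(k - 6)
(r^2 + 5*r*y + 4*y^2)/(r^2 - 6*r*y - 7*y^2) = (-r - 4*y)/(-r + 7*y)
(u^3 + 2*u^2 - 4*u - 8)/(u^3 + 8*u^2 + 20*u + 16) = (u - 2)/(u + 4)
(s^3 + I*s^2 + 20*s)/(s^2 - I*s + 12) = s*(s + 5*I)/(s + 3*I)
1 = 1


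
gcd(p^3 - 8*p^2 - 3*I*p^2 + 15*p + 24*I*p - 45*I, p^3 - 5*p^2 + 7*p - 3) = p - 3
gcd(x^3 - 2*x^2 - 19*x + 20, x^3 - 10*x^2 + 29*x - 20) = x^2 - 6*x + 5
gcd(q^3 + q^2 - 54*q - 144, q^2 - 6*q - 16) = q - 8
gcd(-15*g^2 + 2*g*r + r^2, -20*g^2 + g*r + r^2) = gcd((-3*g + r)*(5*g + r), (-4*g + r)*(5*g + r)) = 5*g + r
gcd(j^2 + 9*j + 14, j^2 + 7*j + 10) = j + 2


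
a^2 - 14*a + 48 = (a - 8)*(a - 6)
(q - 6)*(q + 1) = q^2 - 5*q - 6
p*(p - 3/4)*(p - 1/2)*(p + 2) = p^4 + 3*p^3/4 - 17*p^2/8 + 3*p/4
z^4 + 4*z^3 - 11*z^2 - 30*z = z*(z - 3)*(z + 2)*(z + 5)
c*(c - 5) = c^2 - 5*c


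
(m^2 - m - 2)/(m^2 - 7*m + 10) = (m + 1)/(m - 5)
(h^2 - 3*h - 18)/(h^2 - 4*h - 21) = (h - 6)/(h - 7)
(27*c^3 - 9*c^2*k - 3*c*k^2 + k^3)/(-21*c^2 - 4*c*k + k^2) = (-9*c^2 + 6*c*k - k^2)/(7*c - k)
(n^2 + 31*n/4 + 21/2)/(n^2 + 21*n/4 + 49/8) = 2*(n + 6)/(2*n + 7)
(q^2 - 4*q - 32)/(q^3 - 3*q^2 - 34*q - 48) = (q + 4)/(q^2 + 5*q + 6)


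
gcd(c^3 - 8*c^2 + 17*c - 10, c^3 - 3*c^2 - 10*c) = c - 5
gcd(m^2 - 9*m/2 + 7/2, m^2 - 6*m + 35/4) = m - 7/2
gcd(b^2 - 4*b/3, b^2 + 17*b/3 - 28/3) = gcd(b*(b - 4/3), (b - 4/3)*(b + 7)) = b - 4/3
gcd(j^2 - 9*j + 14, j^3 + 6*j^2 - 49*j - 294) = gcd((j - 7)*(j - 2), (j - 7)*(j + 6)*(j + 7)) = j - 7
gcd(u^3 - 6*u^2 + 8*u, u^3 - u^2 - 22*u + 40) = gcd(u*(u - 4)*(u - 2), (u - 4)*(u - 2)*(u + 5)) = u^2 - 6*u + 8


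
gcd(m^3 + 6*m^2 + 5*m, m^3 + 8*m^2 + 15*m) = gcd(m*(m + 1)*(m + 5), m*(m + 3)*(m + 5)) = m^2 + 5*m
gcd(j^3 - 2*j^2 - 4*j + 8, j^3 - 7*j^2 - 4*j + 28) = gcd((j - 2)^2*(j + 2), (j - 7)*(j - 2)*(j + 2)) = j^2 - 4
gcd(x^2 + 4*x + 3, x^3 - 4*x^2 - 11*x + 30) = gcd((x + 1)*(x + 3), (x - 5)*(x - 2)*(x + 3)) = x + 3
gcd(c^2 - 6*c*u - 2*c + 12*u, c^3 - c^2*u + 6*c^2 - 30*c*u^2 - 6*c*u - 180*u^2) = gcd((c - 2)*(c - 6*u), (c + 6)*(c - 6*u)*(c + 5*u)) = -c + 6*u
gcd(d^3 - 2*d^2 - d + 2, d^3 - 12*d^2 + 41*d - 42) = d - 2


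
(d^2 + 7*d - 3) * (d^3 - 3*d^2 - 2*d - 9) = d^5 + 4*d^4 - 26*d^3 - 14*d^2 - 57*d + 27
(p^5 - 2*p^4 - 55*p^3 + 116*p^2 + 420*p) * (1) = p^5 - 2*p^4 - 55*p^3 + 116*p^2 + 420*p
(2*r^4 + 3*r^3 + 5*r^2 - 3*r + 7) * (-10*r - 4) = -20*r^5 - 38*r^4 - 62*r^3 + 10*r^2 - 58*r - 28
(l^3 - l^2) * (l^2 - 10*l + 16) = l^5 - 11*l^4 + 26*l^3 - 16*l^2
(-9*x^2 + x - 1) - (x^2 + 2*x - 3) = -10*x^2 - x + 2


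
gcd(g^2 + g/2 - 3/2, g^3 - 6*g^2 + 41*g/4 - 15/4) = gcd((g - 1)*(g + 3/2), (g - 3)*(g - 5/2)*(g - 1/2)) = 1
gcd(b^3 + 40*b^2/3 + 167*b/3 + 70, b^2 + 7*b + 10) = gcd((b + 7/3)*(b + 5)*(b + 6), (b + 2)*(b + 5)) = b + 5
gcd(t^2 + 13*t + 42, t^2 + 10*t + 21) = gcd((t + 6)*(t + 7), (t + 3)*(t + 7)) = t + 7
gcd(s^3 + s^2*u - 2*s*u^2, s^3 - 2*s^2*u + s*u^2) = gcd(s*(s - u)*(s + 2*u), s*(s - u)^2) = s^2 - s*u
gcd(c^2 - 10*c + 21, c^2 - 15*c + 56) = c - 7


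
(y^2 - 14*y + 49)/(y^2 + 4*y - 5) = (y^2 - 14*y + 49)/(y^2 + 4*y - 5)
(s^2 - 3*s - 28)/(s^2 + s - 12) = (s - 7)/(s - 3)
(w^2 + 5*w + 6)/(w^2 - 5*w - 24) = (w + 2)/(w - 8)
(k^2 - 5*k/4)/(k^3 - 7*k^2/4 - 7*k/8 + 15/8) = 2*k/(2*k^2 - k - 3)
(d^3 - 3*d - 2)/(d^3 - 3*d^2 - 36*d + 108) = (d^3 - 3*d - 2)/(d^3 - 3*d^2 - 36*d + 108)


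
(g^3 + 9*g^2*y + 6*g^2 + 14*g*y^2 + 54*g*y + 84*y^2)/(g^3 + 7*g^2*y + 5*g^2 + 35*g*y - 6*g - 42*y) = (g + 2*y)/(g - 1)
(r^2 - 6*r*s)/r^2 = (r - 6*s)/r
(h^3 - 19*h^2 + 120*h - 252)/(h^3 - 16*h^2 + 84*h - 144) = (h - 7)/(h - 4)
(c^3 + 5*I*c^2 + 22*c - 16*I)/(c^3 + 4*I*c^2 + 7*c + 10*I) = (c^2 + 7*I*c + 8)/(c^2 + 6*I*c - 5)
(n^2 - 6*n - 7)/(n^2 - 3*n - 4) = (n - 7)/(n - 4)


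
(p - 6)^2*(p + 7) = p^3 - 5*p^2 - 48*p + 252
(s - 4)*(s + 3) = s^2 - s - 12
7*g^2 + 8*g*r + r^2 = (g + r)*(7*g + r)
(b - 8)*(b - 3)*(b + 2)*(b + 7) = b^4 - 2*b^3 - 61*b^2 + 62*b + 336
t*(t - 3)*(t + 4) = t^3 + t^2 - 12*t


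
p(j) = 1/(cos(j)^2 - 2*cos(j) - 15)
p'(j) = (2*sin(j)*cos(j) - 2*sin(j))/(cos(j)^2 - 2*cos(j) - 15)^2 = 2*(cos(j) - 1)*sin(j)/(sin(j)^2 + 2*cos(j) + 14)^2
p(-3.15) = -0.08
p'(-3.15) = -0.00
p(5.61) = -0.06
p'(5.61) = 0.00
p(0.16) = -0.06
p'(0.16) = -0.00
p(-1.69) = -0.07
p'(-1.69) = 0.01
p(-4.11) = -0.07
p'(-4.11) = -0.01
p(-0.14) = -0.06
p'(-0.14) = 0.00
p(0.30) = -0.06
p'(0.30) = -0.00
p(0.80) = -0.06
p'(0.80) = -0.00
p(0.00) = -0.06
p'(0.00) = 0.00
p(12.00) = -0.06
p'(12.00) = 0.00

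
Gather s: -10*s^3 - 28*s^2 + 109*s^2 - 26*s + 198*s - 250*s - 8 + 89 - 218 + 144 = -10*s^3 + 81*s^2 - 78*s + 7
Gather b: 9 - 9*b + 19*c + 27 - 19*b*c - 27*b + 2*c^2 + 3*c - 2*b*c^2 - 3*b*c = b*(-2*c^2 - 22*c - 36) + 2*c^2 + 22*c + 36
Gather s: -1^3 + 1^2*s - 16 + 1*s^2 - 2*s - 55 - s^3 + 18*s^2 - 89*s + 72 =-s^3 + 19*s^2 - 90*s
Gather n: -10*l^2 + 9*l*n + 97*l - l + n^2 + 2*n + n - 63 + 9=-10*l^2 + 96*l + n^2 + n*(9*l + 3) - 54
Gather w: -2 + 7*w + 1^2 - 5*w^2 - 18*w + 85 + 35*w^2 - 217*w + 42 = 30*w^2 - 228*w + 126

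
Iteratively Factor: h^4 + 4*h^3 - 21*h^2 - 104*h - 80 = (h + 1)*(h^3 + 3*h^2 - 24*h - 80) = (h + 1)*(h + 4)*(h^2 - h - 20) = (h - 5)*(h + 1)*(h + 4)*(h + 4)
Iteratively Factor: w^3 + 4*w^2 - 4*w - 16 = (w - 2)*(w^2 + 6*w + 8) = (w - 2)*(w + 2)*(w + 4)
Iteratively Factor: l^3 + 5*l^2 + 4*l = (l + 1)*(l^2 + 4*l) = l*(l + 1)*(l + 4)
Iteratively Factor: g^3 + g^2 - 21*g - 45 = (g - 5)*(g^2 + 6*g + 9) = (g - 5)*(g + 3)*(g + 3)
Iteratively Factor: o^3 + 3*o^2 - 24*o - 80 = (o - 5)*(o^2 + 8*o + 16) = (o - 5)*(o + 4)*(o + 4)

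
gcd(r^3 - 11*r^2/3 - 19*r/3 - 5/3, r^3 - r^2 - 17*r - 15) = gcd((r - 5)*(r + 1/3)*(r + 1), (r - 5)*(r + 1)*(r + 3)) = r^2 - 4*r - 5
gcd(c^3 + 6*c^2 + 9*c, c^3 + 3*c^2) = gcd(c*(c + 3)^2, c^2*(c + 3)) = c^2 + 3*c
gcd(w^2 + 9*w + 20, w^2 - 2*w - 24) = w + 4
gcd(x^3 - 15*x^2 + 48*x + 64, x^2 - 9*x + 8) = x - 8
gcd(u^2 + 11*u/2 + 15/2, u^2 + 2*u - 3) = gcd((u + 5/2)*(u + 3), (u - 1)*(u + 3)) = u + 3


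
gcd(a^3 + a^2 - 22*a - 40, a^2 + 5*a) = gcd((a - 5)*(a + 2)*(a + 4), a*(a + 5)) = 1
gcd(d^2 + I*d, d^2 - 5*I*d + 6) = d + I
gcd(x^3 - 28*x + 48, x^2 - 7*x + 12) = x - 4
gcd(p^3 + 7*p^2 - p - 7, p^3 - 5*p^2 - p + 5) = p^2 - 1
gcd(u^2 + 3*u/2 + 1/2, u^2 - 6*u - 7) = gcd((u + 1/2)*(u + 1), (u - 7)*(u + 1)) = u + 1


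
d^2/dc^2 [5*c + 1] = 0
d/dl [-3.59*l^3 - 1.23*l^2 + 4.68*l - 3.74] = -10.77*l^2 - 2.46*l + 4.68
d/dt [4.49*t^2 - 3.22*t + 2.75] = 8.98*t - 3.22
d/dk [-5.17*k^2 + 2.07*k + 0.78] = 2.07 - 10.34*k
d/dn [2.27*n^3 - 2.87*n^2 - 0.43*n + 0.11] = 6.81*n^2 - 5.74*n - 0.43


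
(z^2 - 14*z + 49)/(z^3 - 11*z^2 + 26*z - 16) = (z^2 - 14*z + 49)/(z^3 - 11*z^2 + 26*z - 16)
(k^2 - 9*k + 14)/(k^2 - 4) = (k - 7)/(k + 2)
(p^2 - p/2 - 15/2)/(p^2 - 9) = (p + 5/2)/(p + 3)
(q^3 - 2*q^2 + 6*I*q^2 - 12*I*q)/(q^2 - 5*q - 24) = q*(-q^2 + 2*q - 6*I*q + 12*I)/(-q^2 + 5*q + 24)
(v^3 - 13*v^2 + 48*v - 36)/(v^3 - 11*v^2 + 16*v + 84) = (v^2 - 7*v + 6)/(v^2 - 5*v - 14)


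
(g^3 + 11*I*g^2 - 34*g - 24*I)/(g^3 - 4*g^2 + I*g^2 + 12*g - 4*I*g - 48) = (g^2 + 7*I*g - 6)/(g^2 - g*(4 + 3*I) + 12*I)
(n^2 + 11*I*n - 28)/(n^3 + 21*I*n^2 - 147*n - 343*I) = (n + 4*I)/(n^2 + 14*I*n - 49)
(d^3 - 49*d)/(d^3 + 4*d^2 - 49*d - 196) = d/(d + 4)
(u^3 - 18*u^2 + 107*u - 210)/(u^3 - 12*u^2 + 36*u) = (u^2 - 12*u + 35)/(u*(u - 6))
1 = 1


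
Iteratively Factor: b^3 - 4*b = (b)*(b^2 - 4) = b*(b + 2)*(b - 2)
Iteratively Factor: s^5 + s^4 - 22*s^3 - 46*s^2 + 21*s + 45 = (s + 3)*(s^4 - 2*s^3 - 16*s^2 + 2*s + 15) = (s + 3)^2*(s^3 - 5*s^2 - s + 5) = (s + 1)*(s + 3)^2*(s^2 - 6*s + 5) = (s - 5)*(s + 1)*(s + 3)^2*(s - 1)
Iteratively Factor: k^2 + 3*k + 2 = (k + 2)*(k + 1)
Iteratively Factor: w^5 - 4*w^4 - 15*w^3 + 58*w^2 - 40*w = (w - 5)*(w^4 + w^3 - 10*w^2 + 8*w) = w*(w - 5)*(w^3 + w^2 - 10*w + 8) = w*(w - 5)*(w - 2)*(w^2 + 3*w - 4) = w*(w - 5)*(w - 2)*(w + 4)*(w - 1)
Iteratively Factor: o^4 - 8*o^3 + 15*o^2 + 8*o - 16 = (o - 4)*(o^3 - 4*o^2 - o + 4) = (o - 4)*(o + 1)*(o^2 - 5*o + 4) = (o - 4)*(o - 1)*(o + 1)*(o - 4)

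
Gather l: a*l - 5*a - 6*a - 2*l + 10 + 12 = -11*a + l*(a - 2) + 22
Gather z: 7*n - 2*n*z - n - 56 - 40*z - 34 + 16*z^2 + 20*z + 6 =6*n + 16*z^2 + z*(-2*n - 20) - 84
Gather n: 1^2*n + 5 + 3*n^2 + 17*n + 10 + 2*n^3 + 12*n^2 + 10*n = 2*n^3 + 15*n^2 + 28*n + 15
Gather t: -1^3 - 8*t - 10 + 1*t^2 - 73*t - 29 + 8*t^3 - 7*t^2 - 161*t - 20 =8*t^3 - 6*t^2 - 242*t - 60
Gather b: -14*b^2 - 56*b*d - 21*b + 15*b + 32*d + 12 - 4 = -14*b^2 + b*(-56*d - 6) + 32*d + 8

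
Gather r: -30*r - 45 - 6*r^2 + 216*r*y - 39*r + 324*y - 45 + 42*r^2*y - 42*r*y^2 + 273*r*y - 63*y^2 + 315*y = r^2*(42*y - 6) + r*(-42*y^2 + 489*y - 69) - 63*y^2 + 639*y - 90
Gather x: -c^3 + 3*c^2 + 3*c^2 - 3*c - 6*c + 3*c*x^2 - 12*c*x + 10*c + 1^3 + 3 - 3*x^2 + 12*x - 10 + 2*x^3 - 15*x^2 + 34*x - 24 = -c^3 + 6*c^2 + c + 2*x^3 + x^2*(3*c - 18) + x*(46 - 12*c) - 30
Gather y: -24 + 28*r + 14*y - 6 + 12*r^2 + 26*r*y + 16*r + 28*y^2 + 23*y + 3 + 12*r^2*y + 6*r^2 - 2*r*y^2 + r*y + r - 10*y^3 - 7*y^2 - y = 18*r^2 + 45*r - 10*y^3 + y^2*(21 - 2*r) + y*(12*r^2 + 27*r + 36) - 27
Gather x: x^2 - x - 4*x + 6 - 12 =x^2 - 5*x - 6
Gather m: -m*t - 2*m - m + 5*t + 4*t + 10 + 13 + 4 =m*(-t - 3) + 9*t + 27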